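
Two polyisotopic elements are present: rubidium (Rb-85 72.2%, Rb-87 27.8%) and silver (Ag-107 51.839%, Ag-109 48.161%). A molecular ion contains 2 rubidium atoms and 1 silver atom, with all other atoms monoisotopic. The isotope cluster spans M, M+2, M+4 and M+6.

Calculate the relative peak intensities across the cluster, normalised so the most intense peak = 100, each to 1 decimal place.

58.9 : 100.0 : 50.8 : 8.1

Rubidium pattern (n=2): 0.521284 : 0.401432 : 0.077284
Silver pattern (n=1): 0.51839 : 0.48161
Convolve the two distributions (both contribute in 2-u steps):
  M: 0.521284×0.51839 = 0.270228
  M+2: 0.521284×0.48161 + 0.401432×0.51839 = 0.459154
  M+4: 0.401432×0.48161 + 0.077284×0.51839 = 0.233397
  M+6: 0.077284×0.48161 = 0.037221
Scale to base peak (0.459154) = 100: 58.9 : 100.0 : 50.8 : 8.1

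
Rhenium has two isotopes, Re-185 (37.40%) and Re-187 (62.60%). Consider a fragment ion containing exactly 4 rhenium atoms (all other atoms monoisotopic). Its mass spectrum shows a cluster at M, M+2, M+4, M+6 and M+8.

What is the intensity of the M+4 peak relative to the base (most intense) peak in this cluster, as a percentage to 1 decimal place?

Term probabilities: M 0.0196, M+2 0.1310, M+4 0.3289, M+6 0.3670, M+8 0.1536. Base peak = M+6.
P(M+6) = C(4,3) × 0.3740^1 × 0.6260^3 = 4 × 0.3740 × 0.24531438 = 0.366990 (base)
P(M+4) = C(4,2) × 0.3740^2 × 0.6260^2 = 6 × 0.139876 × 0.391876 = 0.328884
Relative intensity = 0.328884 / 0.366990 × 100 = 89.6

89.6%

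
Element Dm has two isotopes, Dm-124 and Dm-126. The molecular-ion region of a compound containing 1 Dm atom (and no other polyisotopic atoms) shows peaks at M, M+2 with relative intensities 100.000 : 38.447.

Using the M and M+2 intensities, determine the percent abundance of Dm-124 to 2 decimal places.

72.23%

If p is the fraction of Dm that is Dm-124, then I(M+2)/I(M) = [C(1,1)·p^0·(1−p)] / p^1 = 1·(1−p)/p = 38.447/100.000 = 0.3845
(1−p)/p = 0.3845/1 = 0.3845  ⇒  p = 1/(1 + 0.3845) = 0.7223
Dm-124: 72.23%, Dm-126: 27.77%.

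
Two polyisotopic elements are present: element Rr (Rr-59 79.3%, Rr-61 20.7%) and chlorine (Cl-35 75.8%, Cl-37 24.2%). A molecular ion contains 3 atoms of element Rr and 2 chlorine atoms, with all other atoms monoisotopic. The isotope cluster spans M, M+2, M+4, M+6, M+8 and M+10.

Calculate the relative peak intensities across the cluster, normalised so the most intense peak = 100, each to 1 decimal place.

Element Rr pattern (n=3): 0.49867726 : 0.39051523 : 0.10193777 : 0.00886974
Chlorine pattern (n=2): 0.574564 : 0.366872 : 0.058564
Convolve the two distributions (both contribute in 2-u steps):
  M: 0.49867726×0.574564 = 0.286522
  M+2: 0.49867726×0.366872 + 0.39051523×0.574564 = 0.407327
  M+4: 0.49867726×0.058564 + 0.39051523×0.366872 + 0.10193777×0.574564 = 0.231043
  M+6: 0.39051523×0.058564 + 0.10193777×0.366872 + 0.00886974×0.574564 = 0.065364
  M+8: 0.10193777×0.058564 + 0.00886974×0.366872 = 0.009224
  M+10: 0.00886974×0.058564 = 0.000519
Scale to base peak (0.407327) = 100: 70.3 : 100.0 : 56.7 : 16.0 : 2.3 : 0.1

70.3 : 100.0 : 56.7 : 16.0 : 2.3 : 0.1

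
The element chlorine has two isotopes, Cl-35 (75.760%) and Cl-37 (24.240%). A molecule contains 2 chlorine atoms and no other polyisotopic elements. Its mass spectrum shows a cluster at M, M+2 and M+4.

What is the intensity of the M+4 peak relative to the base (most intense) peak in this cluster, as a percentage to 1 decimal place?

Term probabilities: M 0.5740, M+2 0.3673, M+4 0.0588. Base peak = M.
P(M) = C(2,0) × 0.75760^2 × 0.24240^0 = 1 × 0.57395776 × 1.0000 = 0.573958 (base)
P(M+4) = C(2,2) × 0.75760^0 × 0.24240^2 = 1 × 1.0000 × 0.05875776 = 0.058758
Relative intensity = 0.058758 / 0.573958 × 100 = 10.2

10.2%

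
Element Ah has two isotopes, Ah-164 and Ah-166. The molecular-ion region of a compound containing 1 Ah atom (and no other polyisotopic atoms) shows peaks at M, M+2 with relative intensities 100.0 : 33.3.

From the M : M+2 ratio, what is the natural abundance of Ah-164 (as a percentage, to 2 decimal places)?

75.02%

Write p for the Ah-164 fraction. I(M+2)/I(M) = [C(1,1)·p^0·(1−p)] / p^1 = 1·(1−p)/p = 33.3/100.0 = 0.3330
(1−p)/p = 0.3330/1 = 0.3330  ⇒  p = 1/(1 + 0.3330) = 0.7502
Ah-164: 75.02%, Ah-166: 24.98%.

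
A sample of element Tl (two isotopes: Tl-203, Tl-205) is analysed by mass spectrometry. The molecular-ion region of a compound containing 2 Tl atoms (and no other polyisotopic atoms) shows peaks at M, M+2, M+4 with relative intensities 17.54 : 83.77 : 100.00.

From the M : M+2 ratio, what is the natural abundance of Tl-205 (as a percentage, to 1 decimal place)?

70.5%

Write p for the Tl-203 fraction. I(M+2)/I(M) = [C(2,1)·p^1·(1−p)] / p^2 = 2·(1−p)/p = 83.77/17.54 = 4.7759
(1−p)/p = 4.7759/2 = 2.3880  ⇒  p = 1/(1 + 2.3880) = 0.2952
Tl-203: 29.5%, Tl-205: 70.5%.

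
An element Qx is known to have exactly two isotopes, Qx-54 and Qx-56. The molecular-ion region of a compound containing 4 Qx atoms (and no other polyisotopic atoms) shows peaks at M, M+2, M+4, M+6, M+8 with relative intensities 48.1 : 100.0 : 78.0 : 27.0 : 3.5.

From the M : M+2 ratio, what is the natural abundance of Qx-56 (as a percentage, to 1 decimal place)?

If p is the fraction of Qx that is Qx-54, then I(M+2)/I(M) = [C(4,1)·p^3·(1−p)] / p^4 = 4·(1−p)/p = 100.0/48.1 = 2.0790
(1−p)/p = 2.0790/4 = 0.5198  ⇒  p = 1/(1 + 0.5198) = 0.6580
Qx-54: 65.8%, Qx-56: 34.2%.

34.2%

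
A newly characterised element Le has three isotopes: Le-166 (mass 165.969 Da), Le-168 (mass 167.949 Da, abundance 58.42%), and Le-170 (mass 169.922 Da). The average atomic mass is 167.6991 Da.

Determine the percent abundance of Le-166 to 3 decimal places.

27.075%

Let x and y be the fractions of Le-166 and Le-170. Then x + y = 1 − 0.5842 = 0.4158 and 165.969x + 169.922y = 167.6991 − 0.5842×167.949 = 69.5832942.
Substituting: 165.969x + 169.922(0.4158 − x) = 69.5832942
(165.969 − 169.922)x = -1.0702734  ⇒  x = 0.27075, y = 0.14505
Le-166: 27.075%, Le-170: 14.505%.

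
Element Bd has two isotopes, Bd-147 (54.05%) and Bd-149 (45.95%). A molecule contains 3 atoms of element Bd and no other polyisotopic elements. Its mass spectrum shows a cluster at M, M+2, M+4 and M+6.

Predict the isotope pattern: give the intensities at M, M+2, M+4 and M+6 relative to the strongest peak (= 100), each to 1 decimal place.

Expanding (0.5405 + 0.4595)^3:
P(M) = 0.5405^3 = 0.157902
P(M+2) = 3 × 0.5405^2 × 0.4595^1 = 0.402715
P(M+4) = 3 × 0.5405^1 × 0.4595^2 = 0.342364
P(M+6) = 0.4595^3 = 0.097019
The M+2 peak is largest (0.402715); scaling to 100 gives 39.2 : 100.0 : 85.0 : 24.1.

39.2 : 100.0 : 85.0 : 24.1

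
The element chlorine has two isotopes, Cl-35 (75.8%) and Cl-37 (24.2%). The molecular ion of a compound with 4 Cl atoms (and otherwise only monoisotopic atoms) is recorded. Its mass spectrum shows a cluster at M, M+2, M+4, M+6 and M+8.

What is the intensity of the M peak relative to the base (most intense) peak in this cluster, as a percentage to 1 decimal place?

(0.758 + 0.242)^4 gives M 0.3301, M+2 0.4216, M+4 0.2019, M+6 0.0430, M+8 0.0034; the largest is M+2.
P(M+2) = C(4,1) × 0.758^3 × 0.242^1 = 4 × 0.43551951 × 0.2420 = 0.421583 (base)
P(M) = C(4,0) × 0.758^4 × 0.242^0 = 1 × 0.33012379 × 1.0000 = 0.330124
Relative intensity = 0.330124 / 0.421583 × 100 = 78.3

78.3%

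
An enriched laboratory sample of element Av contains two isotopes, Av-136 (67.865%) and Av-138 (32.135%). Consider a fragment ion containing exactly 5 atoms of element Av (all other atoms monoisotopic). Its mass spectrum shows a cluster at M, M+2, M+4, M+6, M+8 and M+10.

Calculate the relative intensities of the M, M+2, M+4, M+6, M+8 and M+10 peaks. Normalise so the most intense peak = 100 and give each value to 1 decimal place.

Expanding (0.67865 + 0.32135)^5:
P(M) = 0.67865^5 = 0.143956
P(M+2) = 5 × 0.67865^4 × 0.32135^1 = 0.340825
P(M+4) = 10 × 0.67865^3 × 0.32135^2 = 0.322771
P(M+6) = 10 × 0.67865^2 × 0.32135^3 = 0.152836
P(M+8) = 5 × 0.67865^1 × 0.32135^4 = 0.036185
P(M+10) = 0.32135^5 = 0.003427
The M+2 peak is largest (0.340825); scaling to 100 gives 42.2 : 100.0 : 94.7 : 44.8 : 10.6 : 1.0.

42.2 : 100.0 : 94.7 : 44.8 : 10.6 : 1.0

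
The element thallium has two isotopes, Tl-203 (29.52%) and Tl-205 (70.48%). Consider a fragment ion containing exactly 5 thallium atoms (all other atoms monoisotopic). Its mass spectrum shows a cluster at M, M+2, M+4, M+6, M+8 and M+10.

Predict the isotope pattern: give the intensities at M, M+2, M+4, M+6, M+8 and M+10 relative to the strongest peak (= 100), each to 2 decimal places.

0.62 : 7.35 : 35.09 : 83.77 : 100.00 : 47.75

Each Tl atom is independently Tl-203 (p = 0.2952) or Tl-205 (q = 0.7048); the cluster is the binomial expansion (p + q)^5.
P(M) = 0.2952^5 = 0.002242
P(M+2) = 5 × 0.2952^4 × 0.7048^1 = 0.026761
P(M+4) = 10 × 0.2952^3 × 0.7048^2 = 0.127785
P(M+6) = 10 × 0.2952^2 × 0.7048^3 = 0.305092
P(M+8) = 5 × 0.2952^1 × 0.7048^4 = 0.364208
P(M+10) = 0.7048^5 = 0.173912
The M+8 peak is largest (0.364208); scaling to 100 gives 0.62 : 7.35 : 35.09 : 83.77 : 100.00 : 47.75.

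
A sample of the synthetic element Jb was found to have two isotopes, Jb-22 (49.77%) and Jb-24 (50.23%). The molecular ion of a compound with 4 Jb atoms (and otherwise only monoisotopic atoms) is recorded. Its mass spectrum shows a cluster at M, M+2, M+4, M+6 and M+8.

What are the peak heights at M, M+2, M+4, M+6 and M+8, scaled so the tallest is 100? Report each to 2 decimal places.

16.36 : 66.06 : 100.00 : 67.28 : 16.98

Expanding (0.4977 + 0.5023)^4:
P(M) = 0.4977^4 = 0.061358
P(M+2) = 4 × 0.4977^3 × 0.5023^1 = 0.247700
P(M+4) = 6 × 0.4977^2 × 0.5023^2 = 0.374984
P(M+6) = 4 × 0.4977^1 × 0.5023^3 = 0.252300
P(M+8) = 0.5023^4 = 0.063658
The M+4 peak is largest (0.374984); scaling to 100 gives 16.36 : 66.06 : 100.00 : 67.28 : 16.98.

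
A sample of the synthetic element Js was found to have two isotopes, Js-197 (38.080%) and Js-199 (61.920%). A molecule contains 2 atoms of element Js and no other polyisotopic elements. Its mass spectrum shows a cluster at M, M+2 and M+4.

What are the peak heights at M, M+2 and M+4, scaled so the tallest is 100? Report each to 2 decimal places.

Each Js atom is independently Js-197 (p = 0.38080) or Js-199 (q = 0.61920); the cluster is the binomial expansion (p + q)^2.
P(M) = 0.38080^2 = 0.145009
P(M+2) = 2 × 0.38080^1 × 0.61920^1 = 0.471583
P(M+4) = 0.61920^2 = 0.383409
The M+2 peak is largest (0.471583); scaling to 100 gives 30.75 : 100.00 : 81.30.

30.75 : 100.00 : 81.30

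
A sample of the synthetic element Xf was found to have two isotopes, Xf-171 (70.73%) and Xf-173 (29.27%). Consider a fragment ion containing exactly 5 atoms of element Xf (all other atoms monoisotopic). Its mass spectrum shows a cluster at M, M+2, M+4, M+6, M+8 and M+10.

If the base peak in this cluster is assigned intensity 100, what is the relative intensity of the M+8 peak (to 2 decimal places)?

7.09

(0.7073 + 0.2927)^5 gives M 0.1770, M+2 0.3663, M+4 0.3031, M+6 0.1255, M+8 0.0260, M+10 0.0021; the largest is M+2.
P(M+2) = C(5,1) × 0.7073^4 × 0.2927^1 = 5 × 0.25027336 × 0.2927 = 0.366275 (base)
P(M+8) = C(5,4) × 0.7073^1 × 0.2927^4 = 5 × 0.7073 × 0.00733991 = 0.025958
Relative intensity = 0.025958 / 0.366275 × 100 = 7.09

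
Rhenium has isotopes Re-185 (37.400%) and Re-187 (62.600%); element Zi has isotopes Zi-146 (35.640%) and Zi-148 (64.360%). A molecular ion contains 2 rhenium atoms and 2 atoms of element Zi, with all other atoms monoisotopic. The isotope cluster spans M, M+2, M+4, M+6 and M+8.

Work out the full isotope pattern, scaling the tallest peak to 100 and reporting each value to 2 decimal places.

4.75 : 33.08 : 86.30 : 100.00 : 43.43

Rhenium pattern (n=2): 0.139876 : 0.468248 : 0.391876
Element Zi pattern (n=2): 0.12702096 : 0.45875808 : 0.41422096
Convolve the two distributions (both contribute in 2-u steps):
  M: 0.139876×0.12702096 = 0.017767
  M+2: 0.139876×0.45875808 + 0.468248×0.12702096 = 0.123647
  M+4: 0.139876×0.41422096 + 0.468248×0.45875808 + 0.391876×0.12702096 = 0.322529
  M+6: 0.468248×0.41422096 + 0.391876×0.45875808 = 0.373734
  M+8: 0.391876×0.41422096 = 0.162323
Scale to base peak (0.373734) = 100: 4.75 : 33.08 : 86.30 : 100.00 : 43.43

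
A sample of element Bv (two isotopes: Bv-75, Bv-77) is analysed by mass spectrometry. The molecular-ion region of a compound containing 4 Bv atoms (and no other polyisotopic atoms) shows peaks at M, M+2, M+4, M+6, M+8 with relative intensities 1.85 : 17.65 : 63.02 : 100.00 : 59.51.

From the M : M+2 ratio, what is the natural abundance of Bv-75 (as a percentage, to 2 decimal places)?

29.54%

Write p for the Bv-75 fraction. I(M+2)/I(M) = [C(4,1)·p^3·(1−p)] / p^4 = 4·(1−p)/p = 17.65/1.85 = 9.5405
(1−p)/p = 9.5405/4 = 2.3851  ⇒  p = 1/(1 + 2.3851) = 0.2954
Bv-75: 29.54%, Bv-77: 70.46%.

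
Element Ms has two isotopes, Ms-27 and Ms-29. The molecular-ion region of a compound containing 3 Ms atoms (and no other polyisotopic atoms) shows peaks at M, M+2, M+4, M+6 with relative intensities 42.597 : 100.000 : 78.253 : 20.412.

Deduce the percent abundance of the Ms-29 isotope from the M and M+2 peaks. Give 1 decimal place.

43.9%

If p is the fraction of Ms that is Ms-27, then I(M+2)/I(M) = [C(3,1)·p^2·(1−p)] / p^3 = 3·(1−p)/p = 100.000/42.597 = 2.3476
(1−p)/p = 2.3476/3 = 0.7825  ⇒  p = 1/(1 + 0.7825) = 0.5610
Ms-27: 56.1%, Ms-29: 43.9%.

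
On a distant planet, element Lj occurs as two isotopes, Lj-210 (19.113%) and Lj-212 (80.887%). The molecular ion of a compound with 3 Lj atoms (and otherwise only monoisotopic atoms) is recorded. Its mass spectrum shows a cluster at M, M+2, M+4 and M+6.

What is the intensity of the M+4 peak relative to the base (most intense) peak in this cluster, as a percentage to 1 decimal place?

70.9%

Term probabilities: M 0.0070, M+2 0.0886, M+4 0.3752, M+6 0.5292. Base peak = M+6.
P(M+6) = C(3,3) × 0.19113^0 × 0.80887^3 = 1 × 1.0000 × 0.52921992 = 0.529220 (base)
P(M+4) = C(3,2) × 0.19113^1 × 0.80887^2 = 3 × 0.19113 × 0.65427068 = 0.375152
Relative intensity = 0.375152 / 0.529220 × 100 = 70.9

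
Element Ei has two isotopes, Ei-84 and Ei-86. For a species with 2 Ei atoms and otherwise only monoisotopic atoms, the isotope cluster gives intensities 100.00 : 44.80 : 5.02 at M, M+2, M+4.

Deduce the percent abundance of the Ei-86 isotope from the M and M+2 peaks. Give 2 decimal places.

18.30%

Let p = fractional abundance of Ei-84. I(M+2)/I(M) = [C(2,1)·p^1·(1−p)] / p^2 = 2·(1−p)/p = 44.80/100.00 = 0.4480
(1−p)/p = 0.4480/2 = 0.2240  ⇒  p = 1/(1 + 0.2240) = 0.8170
Ei-84: 81.70%, Ei-86: 18.30%.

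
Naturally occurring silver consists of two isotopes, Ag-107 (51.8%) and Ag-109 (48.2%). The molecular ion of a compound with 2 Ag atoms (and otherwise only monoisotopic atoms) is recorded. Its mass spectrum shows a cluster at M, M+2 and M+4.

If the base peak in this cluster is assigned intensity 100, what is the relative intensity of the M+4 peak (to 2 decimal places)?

Term probabilities: M 0.2683, M+2 0.4994, M+4 0.2323. Base peak = M+2.
P(M+2) = C(2,1) × 0.518^1 × 0.482^1 = 2 × 0.5180 × 0.4820 = 0.499352 (base)
P(M+4) = C(2,2) × 0.518^0 × 0.482^2 = 1 × 1.0000 × 0.232324 = 0.232324
Relative intensity = 0.232324 / 0.499352 × 100 = 46.53

46.53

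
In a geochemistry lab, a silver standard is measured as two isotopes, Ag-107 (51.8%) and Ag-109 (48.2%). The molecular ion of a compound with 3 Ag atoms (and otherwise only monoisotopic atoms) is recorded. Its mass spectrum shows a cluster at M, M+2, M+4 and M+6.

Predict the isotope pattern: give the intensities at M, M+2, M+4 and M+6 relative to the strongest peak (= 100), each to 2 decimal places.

The 3 Ag atoms are independent, so intensities follow the terms of (0.518 + 0.482)^3.
P(M) = 0.518^3 = 0.138992
P(M+2) = 3 × 0.518^2 × 0.482^1 = 0.387997
P(M+4) = 3 × 0.518^1 × 0.482^2 = 0.361031
P(M+6) = 0.482^3 = 0.111980
The M+2 peak is largest (0.387997); scaling to 100 gives 35.82 : 100.00 : 93.05 : 28.86.

35.82 : 100.00 : 93.05 : 28.86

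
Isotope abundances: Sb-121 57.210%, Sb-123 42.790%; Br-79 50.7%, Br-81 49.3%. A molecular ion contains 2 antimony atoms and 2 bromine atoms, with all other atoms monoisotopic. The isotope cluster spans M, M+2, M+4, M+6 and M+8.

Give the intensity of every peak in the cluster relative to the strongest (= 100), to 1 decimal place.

22.7 : 77.9 : 100.0 : 56.7 : 12.0

Antimony pattern (n=2): 0.32729841 : 0.48960318 : 0.18309841
Bromine pattern (n=2): 0.257049 : 0.499902 : 0.243049
Convolve the two distributions (both contribute in 2-u steps):
  M: 0.32729841×0.257049 = 0.084132
  M+2: 0.32729841×0.499902 + 0.48960318×0.257049 = 0.289469
  M+4: 0.32729841×0.243049 + 0.48960318×0.499902 + 0.18309841×0.257049 = 0.371368
  M+6: 0.48960318×0.243049 + 0.18309841×0.499902 = 0.210529
  M+8: 0.18309841×0.243049 = 0.044502
Scale to base peak (0.371368) = 100: 22.7 : 77.9 : 100.0 : 56.7 : 12.0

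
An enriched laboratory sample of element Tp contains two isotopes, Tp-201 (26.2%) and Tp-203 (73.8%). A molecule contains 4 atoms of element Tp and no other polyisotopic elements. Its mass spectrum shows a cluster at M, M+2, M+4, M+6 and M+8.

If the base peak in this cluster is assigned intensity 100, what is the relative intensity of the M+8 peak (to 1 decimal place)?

70.4

Binomial terms of (0.262 + 0.738)^4: M 0.0047, M+2 0.0531, M+4 0.2243, M+6 0.4212, M+8 0.2966 → M+6 is the base peak.
P(M+6) = C(4,3) × 0.262^1 × 0.738^3 = 4 × 0.2620 × 0.40194727 = 0.421241 (base)
P(M+8) = C(4,4) × 0.262^0 × 0.738^4 = 1 × 1.0000 × 0.29663709 = 0.296637
Relative intensity = 0.296637 / 0.421241 × 100 = 70.4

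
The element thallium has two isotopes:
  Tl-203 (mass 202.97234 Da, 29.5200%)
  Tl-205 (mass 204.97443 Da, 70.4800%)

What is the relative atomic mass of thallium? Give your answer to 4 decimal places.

Weight each isotope mass by its fractional abundance: 0.295200 × 202.97234 + 0.704800 × 204.97443
= 59.917435 + 144.465978 = 204.383413 Da

204.3834 Da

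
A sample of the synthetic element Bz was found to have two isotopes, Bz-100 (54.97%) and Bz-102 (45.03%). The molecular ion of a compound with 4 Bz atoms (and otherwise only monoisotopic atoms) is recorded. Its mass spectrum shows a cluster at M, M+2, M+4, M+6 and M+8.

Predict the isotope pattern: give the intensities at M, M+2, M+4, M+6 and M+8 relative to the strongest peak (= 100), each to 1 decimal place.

24.8 : 81.4 : 100.0 : 54.6 : 11.2

The 4 Bz atoms are independent, so intensities follow the terms of (0.5497 + 0.4503)^4.
P(M) = 0.5497^4 = 0.091307
P(M+2) = 4 × 0.5497^3 × 0.4503^1 = 0.299185
P(M+4) = 6 × 0.5497^2 × 0.4503^2 = 0.367626
P(M+6) = 4 × 0.5497^1 × 0.4503^3 = 0.200767
P(M+8) = 0.4503^4 = 0.041116
The M+4 peak is largest (0.367626); scaling to 100 gives 24.8 : 81.4 : 100.0 : 54.6 : 11.2.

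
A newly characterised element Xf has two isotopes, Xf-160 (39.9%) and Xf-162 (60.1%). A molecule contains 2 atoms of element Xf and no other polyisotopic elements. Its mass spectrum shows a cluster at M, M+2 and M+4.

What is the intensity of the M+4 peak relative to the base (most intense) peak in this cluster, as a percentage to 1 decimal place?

75.3%

Binomial terms of (0.399 + 0.601)^2: M 0.1592, M+2 0.4796, M+4 0.3612 → M+2 is the base peak.
P(M+2) = C(2,1) × 0.399^1 × 0.601^1 = 2 × 0.3990 × 0.6010 = 0.479598 (base)
P(M+4) = C(2,2) × 0.399^0 × 0.601^2 = 1 × 1.0000 × 0.361201 = 0.361201
Relative intensity = 0.361201 / 0.479598 × 100 = 75.3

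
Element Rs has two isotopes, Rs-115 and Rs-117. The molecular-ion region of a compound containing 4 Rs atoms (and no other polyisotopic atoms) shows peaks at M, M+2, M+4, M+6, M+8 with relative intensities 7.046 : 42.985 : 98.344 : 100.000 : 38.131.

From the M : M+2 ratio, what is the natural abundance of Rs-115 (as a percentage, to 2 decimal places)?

If p is the fraction of Rs that is Rs-115, then I(M+2)/I(M) = [C(4,1)·p^3·(1−p)] / p^4 = 4·(1−p)/p = 42.985/7.046 = 6.1006
(1−p)/p = 6.1006/4 = 1.5252  ⇒  p = 1/(1 + 1.5252) = 0.3960
Rs-115: 39.60%, Rs-117: 60.40%.

39.60%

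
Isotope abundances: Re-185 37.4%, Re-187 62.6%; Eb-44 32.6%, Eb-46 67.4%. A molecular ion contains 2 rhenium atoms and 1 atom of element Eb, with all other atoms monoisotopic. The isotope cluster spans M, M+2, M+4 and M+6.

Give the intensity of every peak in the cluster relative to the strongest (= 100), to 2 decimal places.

10.29 : 55.70 : 100.00 : 59.57

Rhenium pattern (n=2): 0.139876 : 0.468248 : 0.391876
Element Eb pattern (n=1): 0.3260 : 0.6740
Convolve the two distributions (both contribute in 2-u steps):
  M: 0.139876×0.3260 = 0.045600
  M+2: 0.139876×0.6740 + 0.468248×0.3260 = 0.246925
  M+4: 0.468248×0.6740 + 0.391876×0.3260 = 0.443351
  M+6: 0.391876×0.6740 = 0.264124
Scale to base peak (0.443351) = 100: 10.29 : 55.70 : 100.00 : 59.57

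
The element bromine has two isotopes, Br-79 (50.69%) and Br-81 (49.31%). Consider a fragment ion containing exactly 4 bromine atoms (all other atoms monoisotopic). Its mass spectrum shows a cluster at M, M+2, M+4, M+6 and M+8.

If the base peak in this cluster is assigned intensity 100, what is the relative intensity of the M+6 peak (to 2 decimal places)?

64.85

(0.5069 + 0.4931)^4 gives M 0.0660, M+2 0.2569, M+4 0.3749, M+6 0.2431, M+8 0.0591; the largest is M+4.
P(M+4) = C(4,2) × 0.5069^2 × 0.4931^2 = 6 × 0.25694761 × 0.24314761 = 0.374857 (base)
P(M+6) = C(4,3) × 0.5069^1 × 0.4931^3 = 4 × 0.5069 × 0.11989609 = 0.243101
Relative intensity = 0.243101 / 0.374857 × 100 = 64.85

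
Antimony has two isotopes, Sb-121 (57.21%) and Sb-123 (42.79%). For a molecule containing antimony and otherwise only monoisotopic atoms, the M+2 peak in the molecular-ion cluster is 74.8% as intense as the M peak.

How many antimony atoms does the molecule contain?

1

For n independent Sb atoms, I(M+2)/I(M) = n · (abundance Sb-123) / (abundance Sb-121) = n · 0.4279/0.5721.
n = 0.748 × 0.5721/0.4279 = 1.00 ≈ 1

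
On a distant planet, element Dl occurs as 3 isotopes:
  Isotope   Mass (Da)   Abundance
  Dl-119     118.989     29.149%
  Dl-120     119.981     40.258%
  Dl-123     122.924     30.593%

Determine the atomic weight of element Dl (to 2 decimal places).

120.59 Da

The abundance-weighted mean is 0.29149 × 118.989 + 0.40258 × 119.981 + 0.30593 × 122.924
= 34.6841 + 48.3020 + 37.6061 = 120.5922 Da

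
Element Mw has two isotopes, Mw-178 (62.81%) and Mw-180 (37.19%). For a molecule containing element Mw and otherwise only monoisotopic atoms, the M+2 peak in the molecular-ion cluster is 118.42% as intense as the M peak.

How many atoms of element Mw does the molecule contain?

2

For n independent Mw atoms, I(M+2)/I(M) = n · (abundance Mw-180) / (abundance Mw-178) = n · 0.3719/0.6281.
n = 1.1842 × 0.6281/0.3719 = 2.00 ≈ 2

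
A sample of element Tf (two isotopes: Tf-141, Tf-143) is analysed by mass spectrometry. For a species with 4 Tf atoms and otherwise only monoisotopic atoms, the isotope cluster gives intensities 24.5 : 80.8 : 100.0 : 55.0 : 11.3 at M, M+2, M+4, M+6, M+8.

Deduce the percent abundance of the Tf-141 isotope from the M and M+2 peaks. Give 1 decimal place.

If p is the fraction of Tf that is Tf-141, then I(M+2)/I(M) = [C(4,1)·p^3·(1−p)] / p^4 = 4·(1−p)/p = 80.8/24.5 = 3.2980
(1−p)/p = 3.2980/4 = 0.8245  ⇒  p = 1/(1 + 0.8245) = 0.5481
Tf-141: 54.8%, Tf-143: 45.2%.

54.8%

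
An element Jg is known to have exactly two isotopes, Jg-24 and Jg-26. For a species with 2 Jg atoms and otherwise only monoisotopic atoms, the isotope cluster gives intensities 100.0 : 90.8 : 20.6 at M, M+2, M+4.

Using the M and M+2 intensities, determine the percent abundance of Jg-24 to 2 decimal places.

Let p = fractional abundance of Jg-24. I(M+2)/I(M) = [C(2,1)·p^1·(1−p)] / p^2 = 2·(1−p)/p = 90.8/100.0 = 0.9080
(1−p)/p = 0.9080/2 = 0.4540  ⇒  p = 1/(1 + 0.4540) = 0.6878
Jg-24: 68.78%, Jg-26: 31.22%.

68.78%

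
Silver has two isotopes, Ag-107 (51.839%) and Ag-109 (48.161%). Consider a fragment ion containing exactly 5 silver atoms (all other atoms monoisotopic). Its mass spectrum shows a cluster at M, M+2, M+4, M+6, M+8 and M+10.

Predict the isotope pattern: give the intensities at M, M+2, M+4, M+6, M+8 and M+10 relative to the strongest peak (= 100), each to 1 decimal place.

The 5 Ag atoms are independent, so intensities follow the terms of (0.51839 + 0.48161)^5.
P(M) = 0.51839^5 = 0.037435
P(M+2) = 5 × 0.51839^4 × 0.48161^1 = 0.173897
P(M+4) = 10 × 0.51839^3 × 0.48161^2 = 0.323118
P(M+6) = 10 × 0.51839^2 × 0.48161^3 = 0.300192
P(M+8) = 5 × 0.51839^1 × 0.48161^4 = 0.139447
P(M+10) = 0.48161^5 = 0.025911
The M+4 peak is largest (0.323118); scaling to 100 gives 11.6 : 53.8 : 100.0 : 92.9 : 43.2 : 8.0.

11.6 : 53.8 : 100.0 : 92.9 : 43.2 : 8.0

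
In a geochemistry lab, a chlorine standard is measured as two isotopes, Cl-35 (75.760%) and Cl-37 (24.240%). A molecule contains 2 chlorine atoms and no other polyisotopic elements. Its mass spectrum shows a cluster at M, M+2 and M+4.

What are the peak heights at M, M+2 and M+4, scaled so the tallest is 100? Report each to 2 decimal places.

100.00 : 63.99 : 10.24

Each Cl atom is independently Cl-35 (p = 0.75760) or Cl-37 (q = 0.24240); the cluster is the binomial expansion (p + q)^2.
P(M) = 0.75760^2 = 0.573958
P(M+2) = 2 × 0.75760^1 × 0.24240^1 = 0.367284
P(M+4) = 0.24240^2 = 0.058758
The M peak is largest (0.573958); scaling to 100 gives 100.00 : 63.99 : 10.24.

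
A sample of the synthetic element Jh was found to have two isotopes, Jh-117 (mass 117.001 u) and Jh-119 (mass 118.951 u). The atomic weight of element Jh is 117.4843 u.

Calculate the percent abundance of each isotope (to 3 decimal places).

Jh-117: 75.215%, Jh-119: 24.785%

Let x be the fractional abundance of Jh-117; then Jh-119 has abundance 1 − x.
117.001·x + 118.951·(1 − x) = 117.4843
(117.001 − 118.951)·x = 117.4843 − 118.951
x = -1.4667 / -1.950 = 0.75215 → 75.215% Jh-117, 24.785% Jh-119.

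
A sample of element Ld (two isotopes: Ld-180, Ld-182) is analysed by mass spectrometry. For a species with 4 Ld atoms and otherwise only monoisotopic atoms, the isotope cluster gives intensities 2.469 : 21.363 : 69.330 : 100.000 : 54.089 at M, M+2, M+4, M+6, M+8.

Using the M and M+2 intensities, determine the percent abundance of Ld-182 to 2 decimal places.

68.39%

If p is the fraction of Ld that is Ld-180, then I(M+2)/I(M) = [C(4,1)·p^3·(1−p)] / p^4 = 4·(1−p)/p = 21.363/2.469 = 8.6525
(1−p)/p = 8.6525/4 = 2.1631  ⇒  p = 1/(1 + 2.1631) = 0.3161
Ld-180: 31.61%, Ld-182: 68.39%.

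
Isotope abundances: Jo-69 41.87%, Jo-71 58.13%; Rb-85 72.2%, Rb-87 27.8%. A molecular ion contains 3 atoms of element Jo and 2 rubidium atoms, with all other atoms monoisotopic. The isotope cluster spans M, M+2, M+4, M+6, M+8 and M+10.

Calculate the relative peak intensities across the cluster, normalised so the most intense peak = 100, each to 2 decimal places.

Element Jo pattern (n=3): 0.07340217 : 0.30572257 : 0.42444836 : 0.1964269
Rubidium pattern (n=2): 0.521284 : 0.401432 : 0.077284
Convolve the two distributions (both contribute in 2-u steps):
  M: 0.07340217×0.521284 = 0.038263
  M+2: 0.07340217×0.401432 + 0.30572257×0.521284 = 0.188834
  M+4: 0.07340217×0.077284 + 0.30572257×0.401432 + 0.42444836×0.521284 = 0.349658
  M+6: 0.30572257×0.077284 + 0.42444836×0.401432 + 0.1964269×0.521284 = 0.296409
  M+8: 0.42444836×0.077284 + 0.1964269×0.401432 = 0.111655
  M+10: 0.1964269×0.077284 = 0.015181
Scale to base peak (0.349658) = 100: 10.94 : 54.01 : 100.00 : 84.77 : 31.93 : 4.34

10.94 : 54.01 : 100.00 : 84.77 : 31.93 : 4.34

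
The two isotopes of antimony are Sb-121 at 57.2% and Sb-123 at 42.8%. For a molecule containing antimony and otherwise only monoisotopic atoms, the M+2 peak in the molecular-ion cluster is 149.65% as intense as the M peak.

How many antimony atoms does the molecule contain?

2

With n Sb atoms, P(M+2)/P(M) = C(n,1)·p^(n−1)q / p^n = n·q/p = n · 0.428/0.572.
n = 1.4965 × 0.572/0.428 = 2.00 ≈ 2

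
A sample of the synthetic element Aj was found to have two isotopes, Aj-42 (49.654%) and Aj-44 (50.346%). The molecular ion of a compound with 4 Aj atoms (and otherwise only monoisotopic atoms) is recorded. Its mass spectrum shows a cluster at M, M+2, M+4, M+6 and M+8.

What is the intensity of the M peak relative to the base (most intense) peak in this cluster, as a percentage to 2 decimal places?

16.21%

(0.49654 + 0.50346)^4 gives M 0.0608, M+2 0.2465, M+4 0.3750, M+6 0.2535, M+8 0.0642; the largest is M+4.
P(M+4) = C(4,2) × 0.49654^2 × 0.50346^2 = 6 × 0.24655197 × 0.25347197 = 0.374964 (base)
P(M) = C(4,0) × 0.49654^4 × 0.50346^0 = 1 × 0.06078787 × 1.0000 = 0.060788
Relative intensity = 0.060788 / 0.374964 × 100 = 16.21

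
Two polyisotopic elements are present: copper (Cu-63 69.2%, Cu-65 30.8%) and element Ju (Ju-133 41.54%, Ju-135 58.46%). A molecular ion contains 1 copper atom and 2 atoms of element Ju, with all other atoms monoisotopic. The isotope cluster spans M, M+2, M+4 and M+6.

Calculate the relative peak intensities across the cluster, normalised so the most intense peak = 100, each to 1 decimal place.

Copper pattern (n=1): 0.6920 : 0.3080
Element Ju pattern (n=2): 0.17255716 : 0.48568568 : 0.34175716
Convolve the two distributions (both contribute in 2-u steps):
  M: 0.6920×0.17255716 = 0.119410
  M+2: 0.6920×0.48568568 + 0.3080×0.17255716 = 0.389242
  M+4: 0.6920×0.34175716 + 0.3080×0.48568568 = 0.386087
  M+6: 0.3080×0.34175716 = 0.105261
Scale to base peak (0.389242) = 100: 30.7 : 100.0 : 99.2 : 27.0

30.7 : 100.0 : 99.2 : 27.0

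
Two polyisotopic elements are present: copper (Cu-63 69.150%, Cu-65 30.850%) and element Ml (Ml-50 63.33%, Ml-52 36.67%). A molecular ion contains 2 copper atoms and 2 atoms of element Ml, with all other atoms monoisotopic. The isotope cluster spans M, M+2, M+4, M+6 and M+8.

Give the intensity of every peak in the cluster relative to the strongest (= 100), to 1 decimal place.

48.8 : 100.0 : 76.5 : 25.8 : 3.3

Copper pattern (n=2): 0.47817225 : 0.4266555 : 0.09517225
Element Ml pattern (n=2): 0.40106889 : 0.46446222 : 0.13446889
Convolve the two distributions (both contribute in 2-u steps):
  M: 0.47817225×0.40106889 = 0.191780
  M+2: 0.47817225×0.46446222 + 0.4266555×0.40106889 = 0.393211
  M+4: 0.47817225×0.13446889 + 0.4266555×0.46446222 + 0.09517225×0.40106889 = 0.300635
  M+6: 0.4266555×0.13446889 + 0.09517225×0.46446222 = 0.101576
  M+8: 0.09517225×0.13446889 = 0.012798
Scale to base peak (0.393211) = 100: 48.8 : 100.0 : 76.5 : 25.8 : 3.3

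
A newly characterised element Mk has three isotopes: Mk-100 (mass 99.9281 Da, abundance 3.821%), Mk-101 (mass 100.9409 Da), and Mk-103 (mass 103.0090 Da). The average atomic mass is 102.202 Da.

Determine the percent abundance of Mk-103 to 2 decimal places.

62.85%

Let x and y be the fractions of Mk-101 and Mk-103. Then x + y = 1 − 0.03821 = 0.96179 and 100.9409x + 103.0090y = 102.202 − 0.03821×99.9281 = 98.383747299.
Substituting: 100.9409x + 103.0090(0.96179 − x) = 98.383747299
(100.9409 − 103.0090)x = -0.689278811  ⇒  x = 0.33329, y = 0.62850
Mk-101: 33.33%, Mk-103: 62.85%.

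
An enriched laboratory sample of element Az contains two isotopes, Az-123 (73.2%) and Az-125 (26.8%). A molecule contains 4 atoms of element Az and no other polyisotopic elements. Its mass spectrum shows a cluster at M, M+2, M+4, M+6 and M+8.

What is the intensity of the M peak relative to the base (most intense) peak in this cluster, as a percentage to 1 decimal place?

Term probabilities: M 0.2871, M+2 0.4205, M+4 0.2309, M+6 0.0564, M+8 0.0052. Base peak = M+2.
P(M+2) = C(4,1) × 0.732^3 × 0.268^1 = 4 × 0.39222317 × 0.2680 = 0.420463 (base)
P(M) = C(4,0) × 0.732^4 × 0.268^0 = 1 × 0.28710736 × 1.0000 = 0.287107
Relative intensity = 0.287107 / 0.420463 × 100 = 68.3

68.3%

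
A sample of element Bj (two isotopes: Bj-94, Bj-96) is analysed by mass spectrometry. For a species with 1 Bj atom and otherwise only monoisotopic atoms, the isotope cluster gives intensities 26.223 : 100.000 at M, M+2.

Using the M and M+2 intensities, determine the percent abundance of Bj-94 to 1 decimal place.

If p is the fraction of Bj that is Bj-94, then I(M+2)/I(M) = [C(1,1)·p^0·(1−p)] / p^1 = 1·(1−p)/p = 100.000/26.223 = 3.8134
(1−p)/p = 3.8134/1 = 3.8134  ⇒  p = 1/(1 + 3.8134) = 0.2078
Bj-94: 20.8%, Bj-96: 79.2%.

20.8%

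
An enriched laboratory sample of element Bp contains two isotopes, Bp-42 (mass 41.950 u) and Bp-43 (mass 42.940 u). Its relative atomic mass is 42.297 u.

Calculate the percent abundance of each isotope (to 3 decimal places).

Let x be the fractional abundance of Bp-42; then Bp-43 has abundance 1 − x.
41.950·x + 42.940·(1 − x) = 42.297
(41.950 − 42.940)·x = 42.297 − 42.940
x = -0.643 / -0.990 = 0.64949 → 64.949% Bp-42, 35.051% Bp-43.

Bp-42: 64.949%, Bp-43: 35.051%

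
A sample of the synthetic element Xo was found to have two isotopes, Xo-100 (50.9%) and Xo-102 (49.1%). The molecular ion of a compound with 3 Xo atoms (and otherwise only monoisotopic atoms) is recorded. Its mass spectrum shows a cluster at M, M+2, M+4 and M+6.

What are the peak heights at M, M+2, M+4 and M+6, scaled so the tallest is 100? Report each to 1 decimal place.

The 3 Xo atoms are independent, so intensities follow the terms of (0.509 + 0.491)^3.
P(M) = 0.509^3 = 0.131872
P(M+2) = 3 × 0.509^2 × 0.491^1 = 0.381626
P(M+4) = 3 × 0.509^1 × 0.491^2 = 0.368131
P(M+6) = 0.491^3 = 0.118371
The M+2 peak is largest (0.381626); scaling to 100 gives 34.6 : 100.0 : 96.5 : 31.0.

34.6 : 100.0 : 96.5 : 31.0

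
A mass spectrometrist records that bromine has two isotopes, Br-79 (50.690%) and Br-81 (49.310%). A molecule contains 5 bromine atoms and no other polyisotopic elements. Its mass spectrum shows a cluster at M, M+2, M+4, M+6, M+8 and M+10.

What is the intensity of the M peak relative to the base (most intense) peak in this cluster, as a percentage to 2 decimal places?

10.57%

(0.50690 + 0.49310)^5 gives M 0.0335, M+2 0.1628, M+4 0.3167, M+6 0.3081, M+8 0.1498, M+10 0.0292; the largest is M+4.
P(M+4) = C(5,2) × 0.50690^3 × 0.49310^2 = 10 × 0.13024674 × 0.24314761 = 0.316692 (base)
P(M) = C(5,0) × 0.50690^5 × 0.49310^0 = 1 × 0.03346659 × 1.0000 = 0.033467
Relative intensity = 0.033467 / 0.316692 × 100 = 10.57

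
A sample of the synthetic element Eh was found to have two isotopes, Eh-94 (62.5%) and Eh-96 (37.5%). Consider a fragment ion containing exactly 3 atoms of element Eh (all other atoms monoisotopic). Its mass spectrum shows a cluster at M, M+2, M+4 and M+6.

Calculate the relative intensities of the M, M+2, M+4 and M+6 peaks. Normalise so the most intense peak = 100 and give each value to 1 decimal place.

55.6 : 100.0 : 60.0 : 12.0

The 3 Eh atoms are independent, so intensities follow the terms of (0.625 + 0.375)^3.
P(M) = 0.625^3 = 0.244141
P(M+2) = 3 × 0.625^2 × 0.375^1 = 0.439453
P(M+4) = 3 × 0.625^1 × 0.375^2 = 0.263672
P(M+6) = 0.375^3 = 0.052734
The M+2 peak is largest (0.439453); scaling to 100 gives 55.6 : 100.0 : 60.0 : 12.0.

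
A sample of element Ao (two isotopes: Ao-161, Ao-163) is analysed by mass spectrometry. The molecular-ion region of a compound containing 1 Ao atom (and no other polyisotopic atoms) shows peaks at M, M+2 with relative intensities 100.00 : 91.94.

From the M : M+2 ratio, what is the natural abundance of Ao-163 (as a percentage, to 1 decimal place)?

Let p = fractional abundance of Ao-161. I(M+2)/I(M) = [C(1,1)·p^0·(1−p)] / p^1 = 1·(1−p)/p = 91.94/100.00 = 0.9194
(1−p)/p = 0.9194/1 = 0.9194  ⇒  p = 1/(1 + 0.9194) = 0.5210
Ao-161: 52.1%, Ao-163: 47.9%.

47.9%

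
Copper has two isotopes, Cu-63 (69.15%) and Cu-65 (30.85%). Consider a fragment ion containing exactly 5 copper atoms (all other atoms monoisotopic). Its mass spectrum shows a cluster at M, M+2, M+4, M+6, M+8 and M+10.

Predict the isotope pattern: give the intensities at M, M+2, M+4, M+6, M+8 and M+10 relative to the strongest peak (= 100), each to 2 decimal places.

44.83 : 100.00 : 89.23 : 39.81 : 8.88 : 0.79

Expanding (0.6915 + 0.3085)^5:
P(M) = 0.6915^5 = 0.158111
P(M+2) = 5 × 0.6915^4 × 0.3085^1 = 0.352691
P(M+4) = 10 × 0.6915^3 × 0.3085^2 = 0.314693
P(M+6) = 10 × 0.6915^2 × 0.3085^3 = 0.140394
P(M+8) = 5 × 0.6915^1 × 0.3085^4 = 0.031317
P(M+10) = 0.3085^5 = 0.002794
The M+2 peak is largest (0.352691); scaling to 100 gives 44.83 : 100.00 : 89.23 : 39.81 : 8.88 : 0.79.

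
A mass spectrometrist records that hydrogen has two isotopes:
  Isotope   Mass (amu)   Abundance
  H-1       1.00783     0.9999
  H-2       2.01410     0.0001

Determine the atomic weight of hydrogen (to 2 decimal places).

1.01 amu

Average mass = Σ (abundance × isotope mass) = 0.9999 × 1.00783 + 0.0001 × 2.01410
= 1.007729 + 0.000201 = 1.007930 amu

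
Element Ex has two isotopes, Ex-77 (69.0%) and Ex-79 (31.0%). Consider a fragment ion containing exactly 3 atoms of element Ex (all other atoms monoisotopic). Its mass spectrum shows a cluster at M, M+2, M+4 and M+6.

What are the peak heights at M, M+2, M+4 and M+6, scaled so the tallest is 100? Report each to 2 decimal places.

74.19 : 100.00 : 44.93 : 6.73

The 3 Ex atoms are independent, so intensities follow the terms of (0.690 + 0.310)^3.
P(M) = 0.690^3 = 0.328509
P(M+2) = 3 × 0.690^2 × 0.310^1 = 0.442773
P(M+4) = 3 × 0.690^1 × 0.310^2 = 0.198927
P(M+6) = 0.310^3 = 0.029791
The M+2 peak is largest (0.442773); scaling to 100 gives 74.19 : 100.00 : 44.93 : 6.73.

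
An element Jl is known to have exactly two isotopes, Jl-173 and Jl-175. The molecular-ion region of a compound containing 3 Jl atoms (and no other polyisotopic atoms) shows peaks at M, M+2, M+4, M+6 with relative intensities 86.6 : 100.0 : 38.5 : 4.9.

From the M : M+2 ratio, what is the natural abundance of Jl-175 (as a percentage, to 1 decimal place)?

27.8%

If p is the fraction of Jl that is Jl-173, then I(M+2)/I(M) = [C(3,1)·p^2·(1−p)] / p^3 = 3·(1−p)/p = 100.0/86.6 = 1.1547
(1−p)/p = 1.1547/3 = 0.3849  ⇒  p = 1/(1 + 0.3849) = 0.7221
Jl-173: 72.2%, Jl-175: 27.8%.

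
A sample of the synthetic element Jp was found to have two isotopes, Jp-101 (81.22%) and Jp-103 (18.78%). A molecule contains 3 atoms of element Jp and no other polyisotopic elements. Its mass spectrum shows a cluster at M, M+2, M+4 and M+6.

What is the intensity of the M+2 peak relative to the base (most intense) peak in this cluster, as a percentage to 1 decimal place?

69.4%

Binomial terms of (0.8122 + 0.1878)^3: M 0.5358, M+2 0.3717, M+4 0.0859, M+6 0.0066 → M is the base peak.
P(M) = C(3,0) × 0.8122^3 × 0.1878^0 = 1 × 0.53578303 × 1.0000 = 0.535783 (base)
P(M+2) = C(3,1) × 0.8122^2 × 0.1878^1 = 3 × 0.65966884 × 0.1878 = 0.371657
Relative intensity = 0.371657 / 0.535783 × 100 = 69.4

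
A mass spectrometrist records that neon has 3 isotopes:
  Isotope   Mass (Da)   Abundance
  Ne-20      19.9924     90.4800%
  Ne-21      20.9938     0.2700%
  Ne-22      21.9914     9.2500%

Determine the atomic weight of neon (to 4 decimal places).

20.1800 Da

Ar = Σ fᵢ·mᵢ = 0.904800 × 19.9924 + 0.002700 × 20.9938 + 0.092500 × 21.9914
= 18.08912 + 0.05668 + 2.03420 = 20.18000 Da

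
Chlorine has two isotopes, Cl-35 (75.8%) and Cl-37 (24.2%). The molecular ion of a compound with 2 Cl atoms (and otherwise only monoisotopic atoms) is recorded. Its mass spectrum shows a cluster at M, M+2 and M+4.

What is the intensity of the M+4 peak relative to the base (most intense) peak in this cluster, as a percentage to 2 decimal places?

(0.758 + 0.242)^2 gives M 0.5746, M+2 0.3669, M+4 0.0586; the largest is M.
P(M) = C(2,0) × 0.758^2 × 0.242^0 = 1 × 0.574564 × 1.0000 = 0.574564 (base)
P(M+4) = C(2,2) × 0.758^0 × 0.242^2 = 1 × 1.0000 × 0.058564 = 0.058564
Relative intensity = 0.058564 / 0.574564 × 100 = 10.19

10.19%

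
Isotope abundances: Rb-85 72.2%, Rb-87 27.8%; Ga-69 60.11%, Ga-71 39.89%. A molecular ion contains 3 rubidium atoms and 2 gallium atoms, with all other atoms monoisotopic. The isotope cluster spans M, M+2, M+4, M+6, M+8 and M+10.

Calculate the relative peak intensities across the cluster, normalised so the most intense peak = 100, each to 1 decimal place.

40.3 : 100.0 : 97.4 : 46.6 : 10.9 : 1.0

Rubidium pattern (n=3): 0.37636705 : 0.43475086 : 0.16739714 : 0.02148495
Gallium pattern (n=2): 0.36132121 : 0.47955758 : 0.15912121
Convolve the two distributions (both contribute in 2-u steps):
  M: 0.37636705×0.36132121 = 0.135989
  M+2: 0.37636705×0.47955758 + 0.43475086×0.36132121 = 0.337574
  M+4: 0.37636705×0.15912121 + 0.43475086×0.47955758 + 0.16739714×0.36132121 = 0.328860
  M+6: 0.43475086×0.15912121 + 0.16739714×0.47955758 + 0.02148495×0.36132121 = 0.157218
  M+8: 0.16739714×0.15912121 + 0.02148495×0.47955758 = 0.036940
  M+10: 0.02148495×0.15912121 = 0.003419
Scale to base peak (0.337574) = 100: 40.3 : 100.0 : 97.4 : 46.6 : 10.9 : 1.0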